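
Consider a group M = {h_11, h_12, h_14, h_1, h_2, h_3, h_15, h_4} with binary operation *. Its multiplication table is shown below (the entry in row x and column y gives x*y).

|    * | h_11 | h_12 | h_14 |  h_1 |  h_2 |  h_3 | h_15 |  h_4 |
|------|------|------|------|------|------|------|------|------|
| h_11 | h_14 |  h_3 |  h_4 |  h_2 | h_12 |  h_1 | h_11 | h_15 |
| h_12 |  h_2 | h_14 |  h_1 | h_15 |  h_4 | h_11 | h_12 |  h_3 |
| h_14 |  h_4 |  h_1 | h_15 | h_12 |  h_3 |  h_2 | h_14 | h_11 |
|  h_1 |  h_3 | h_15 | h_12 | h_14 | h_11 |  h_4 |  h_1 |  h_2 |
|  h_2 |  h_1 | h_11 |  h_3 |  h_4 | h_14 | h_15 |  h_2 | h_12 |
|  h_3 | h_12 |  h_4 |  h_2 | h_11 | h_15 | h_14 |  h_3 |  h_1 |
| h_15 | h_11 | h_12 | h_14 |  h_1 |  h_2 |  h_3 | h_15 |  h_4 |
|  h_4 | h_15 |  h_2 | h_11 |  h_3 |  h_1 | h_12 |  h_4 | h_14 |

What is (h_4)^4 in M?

h_4^1 = h_4
h_4^2 = h_4*h_4 = h_14
h_4^3 = h_14*h_4 = h_11
h_4^4 = h_11*h_4 = h_15

h_15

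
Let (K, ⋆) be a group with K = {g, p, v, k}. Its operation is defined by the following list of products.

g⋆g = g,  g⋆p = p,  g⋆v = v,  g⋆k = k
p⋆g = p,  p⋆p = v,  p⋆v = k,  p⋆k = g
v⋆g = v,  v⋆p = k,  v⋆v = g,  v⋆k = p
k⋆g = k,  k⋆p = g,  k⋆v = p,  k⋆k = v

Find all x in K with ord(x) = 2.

Identity is g. Compute the order of each non-identity element by repeated multiplication:
  p: p → v → k → g  (order 4)
  v: v → g  (order 2)
  k: k → v → p → g  (order 4)
Elements of order 2: {v}.

{v}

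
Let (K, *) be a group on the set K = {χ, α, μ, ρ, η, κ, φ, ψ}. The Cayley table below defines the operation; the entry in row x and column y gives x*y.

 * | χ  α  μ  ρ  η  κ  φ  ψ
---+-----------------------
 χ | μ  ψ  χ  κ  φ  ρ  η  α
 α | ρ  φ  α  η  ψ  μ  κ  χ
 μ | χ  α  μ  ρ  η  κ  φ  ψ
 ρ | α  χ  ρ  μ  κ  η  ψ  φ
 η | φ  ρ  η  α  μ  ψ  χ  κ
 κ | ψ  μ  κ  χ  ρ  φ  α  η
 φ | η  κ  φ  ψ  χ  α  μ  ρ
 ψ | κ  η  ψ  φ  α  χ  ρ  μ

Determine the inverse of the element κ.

First locate the identity: row μ matches the header, so μ is the identity.
Scan row κ for μ: κ*α = μ. Hence κ^(-1) = α.

α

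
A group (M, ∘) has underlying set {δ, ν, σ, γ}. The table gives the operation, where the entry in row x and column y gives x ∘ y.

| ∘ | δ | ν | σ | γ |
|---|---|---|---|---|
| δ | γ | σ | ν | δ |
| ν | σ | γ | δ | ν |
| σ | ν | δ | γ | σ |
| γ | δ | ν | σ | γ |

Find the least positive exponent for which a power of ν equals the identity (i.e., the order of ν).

2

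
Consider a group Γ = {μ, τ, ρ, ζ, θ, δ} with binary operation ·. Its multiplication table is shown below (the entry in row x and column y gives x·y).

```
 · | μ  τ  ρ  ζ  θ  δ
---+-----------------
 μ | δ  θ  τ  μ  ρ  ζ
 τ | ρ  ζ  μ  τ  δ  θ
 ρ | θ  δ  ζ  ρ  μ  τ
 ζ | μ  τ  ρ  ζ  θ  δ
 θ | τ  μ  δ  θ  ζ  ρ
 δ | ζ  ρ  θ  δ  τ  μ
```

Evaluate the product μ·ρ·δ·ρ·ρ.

μ·ρ = τ
τ·δ = θ
θ·ρ = δ
δ·ρ = θ

θ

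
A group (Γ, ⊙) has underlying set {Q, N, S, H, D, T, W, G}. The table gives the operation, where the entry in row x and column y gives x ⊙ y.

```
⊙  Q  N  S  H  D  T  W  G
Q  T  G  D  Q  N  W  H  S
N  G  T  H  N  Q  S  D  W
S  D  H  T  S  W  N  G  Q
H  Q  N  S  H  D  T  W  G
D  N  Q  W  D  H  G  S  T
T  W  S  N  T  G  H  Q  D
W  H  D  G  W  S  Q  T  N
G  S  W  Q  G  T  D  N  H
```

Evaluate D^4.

H

D^1 = D
D^2 = D ⊙ D = H
D^3 = H ⊙ D = D
D^4 = D ⊙ D = H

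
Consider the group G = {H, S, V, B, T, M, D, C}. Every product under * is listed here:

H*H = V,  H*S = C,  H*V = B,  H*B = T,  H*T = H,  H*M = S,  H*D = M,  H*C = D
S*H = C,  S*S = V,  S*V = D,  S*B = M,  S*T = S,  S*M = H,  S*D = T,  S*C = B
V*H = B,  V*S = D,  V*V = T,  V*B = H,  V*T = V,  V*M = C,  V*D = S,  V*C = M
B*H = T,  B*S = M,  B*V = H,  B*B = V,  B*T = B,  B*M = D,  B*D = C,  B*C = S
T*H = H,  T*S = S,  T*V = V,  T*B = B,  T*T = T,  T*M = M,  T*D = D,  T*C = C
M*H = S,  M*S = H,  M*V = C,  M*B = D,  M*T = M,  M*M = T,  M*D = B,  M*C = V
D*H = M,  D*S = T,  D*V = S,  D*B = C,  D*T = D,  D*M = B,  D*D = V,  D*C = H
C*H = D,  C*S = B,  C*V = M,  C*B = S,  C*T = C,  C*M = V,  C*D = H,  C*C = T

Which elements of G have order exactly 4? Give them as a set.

{B, D, H, S}

Identity is T. Compute the order of each non-identity element by repeated multiplication:
  H: H → V → B → T  (order 4)
  S: S → V → D → T  (order 4)
  V: V → T  (order 2)
  B: B → V → H → T  (order 4)
  M: M → T  (order 2)
  D: D → V → S → T  (order 4)
  C: C → T  (order 2)
Elements of order 4: {B, D, H, S}.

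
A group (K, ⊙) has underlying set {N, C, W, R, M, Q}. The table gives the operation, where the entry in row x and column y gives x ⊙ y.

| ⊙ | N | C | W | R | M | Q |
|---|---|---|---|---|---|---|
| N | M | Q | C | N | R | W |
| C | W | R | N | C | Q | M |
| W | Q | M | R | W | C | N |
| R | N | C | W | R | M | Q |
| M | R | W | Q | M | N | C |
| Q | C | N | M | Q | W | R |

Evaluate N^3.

N^1 = N
N^2 = N ⊙ N = M
N^3 = M ⊙ N = R

R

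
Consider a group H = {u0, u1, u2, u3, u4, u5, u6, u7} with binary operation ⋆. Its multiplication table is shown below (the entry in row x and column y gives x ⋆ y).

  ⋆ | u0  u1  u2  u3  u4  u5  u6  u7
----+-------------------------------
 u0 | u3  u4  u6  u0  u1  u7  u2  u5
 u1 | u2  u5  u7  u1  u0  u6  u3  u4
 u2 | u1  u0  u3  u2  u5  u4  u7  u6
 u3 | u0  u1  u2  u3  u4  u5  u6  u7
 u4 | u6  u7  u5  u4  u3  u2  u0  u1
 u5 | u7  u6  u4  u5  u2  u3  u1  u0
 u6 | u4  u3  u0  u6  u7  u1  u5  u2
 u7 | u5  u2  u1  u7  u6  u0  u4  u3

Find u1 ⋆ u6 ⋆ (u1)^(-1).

The identity is u3. In row u1, the entry u3 sits in column u6, so u1^(-1) = u6.
u1 ⋆ u6 = u3
u3 ⋆ u6 = u6

u6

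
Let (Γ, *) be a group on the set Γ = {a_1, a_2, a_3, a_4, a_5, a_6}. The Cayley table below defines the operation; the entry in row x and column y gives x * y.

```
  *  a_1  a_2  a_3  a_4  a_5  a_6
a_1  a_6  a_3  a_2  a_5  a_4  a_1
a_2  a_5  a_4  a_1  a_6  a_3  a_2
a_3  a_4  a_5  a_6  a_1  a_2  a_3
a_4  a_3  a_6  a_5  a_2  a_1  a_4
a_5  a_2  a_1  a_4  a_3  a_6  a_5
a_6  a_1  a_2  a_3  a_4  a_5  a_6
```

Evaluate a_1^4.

a_6

a_1^1 = a_1
a_1^2 = a_1 * a_1 = a_6
a_1^3 = a_6 * a_1 = a_1
a_1^4 = a_1 * a_1 = a_6
(Structurally, Γ here is isomorphic to the symmetric group S_3.)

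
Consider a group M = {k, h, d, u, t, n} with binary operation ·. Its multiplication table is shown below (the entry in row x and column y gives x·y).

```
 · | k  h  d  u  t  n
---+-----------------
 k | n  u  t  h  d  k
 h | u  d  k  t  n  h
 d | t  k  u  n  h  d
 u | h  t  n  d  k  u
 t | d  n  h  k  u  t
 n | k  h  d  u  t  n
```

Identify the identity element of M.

The identity e satisfies e·x = x for all x, so its row in the table reproduces the column headers.
Row n reads: k, h, d, u, t, n — exactly the header order. So n is the identity.

n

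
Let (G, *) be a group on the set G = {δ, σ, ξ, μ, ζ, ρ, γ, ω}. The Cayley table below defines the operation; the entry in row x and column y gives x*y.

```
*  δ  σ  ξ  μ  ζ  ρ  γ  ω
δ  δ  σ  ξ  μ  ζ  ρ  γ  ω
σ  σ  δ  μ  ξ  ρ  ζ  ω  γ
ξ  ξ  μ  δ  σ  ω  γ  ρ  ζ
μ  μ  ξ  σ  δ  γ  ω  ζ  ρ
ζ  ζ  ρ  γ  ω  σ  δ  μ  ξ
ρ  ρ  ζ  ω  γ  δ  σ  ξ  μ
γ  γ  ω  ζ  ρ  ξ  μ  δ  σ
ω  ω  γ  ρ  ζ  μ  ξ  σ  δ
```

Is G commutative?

ρ*μ = γ but μ*ρ = ω.
Since ρ and μ do not commute, G is not abelian.

No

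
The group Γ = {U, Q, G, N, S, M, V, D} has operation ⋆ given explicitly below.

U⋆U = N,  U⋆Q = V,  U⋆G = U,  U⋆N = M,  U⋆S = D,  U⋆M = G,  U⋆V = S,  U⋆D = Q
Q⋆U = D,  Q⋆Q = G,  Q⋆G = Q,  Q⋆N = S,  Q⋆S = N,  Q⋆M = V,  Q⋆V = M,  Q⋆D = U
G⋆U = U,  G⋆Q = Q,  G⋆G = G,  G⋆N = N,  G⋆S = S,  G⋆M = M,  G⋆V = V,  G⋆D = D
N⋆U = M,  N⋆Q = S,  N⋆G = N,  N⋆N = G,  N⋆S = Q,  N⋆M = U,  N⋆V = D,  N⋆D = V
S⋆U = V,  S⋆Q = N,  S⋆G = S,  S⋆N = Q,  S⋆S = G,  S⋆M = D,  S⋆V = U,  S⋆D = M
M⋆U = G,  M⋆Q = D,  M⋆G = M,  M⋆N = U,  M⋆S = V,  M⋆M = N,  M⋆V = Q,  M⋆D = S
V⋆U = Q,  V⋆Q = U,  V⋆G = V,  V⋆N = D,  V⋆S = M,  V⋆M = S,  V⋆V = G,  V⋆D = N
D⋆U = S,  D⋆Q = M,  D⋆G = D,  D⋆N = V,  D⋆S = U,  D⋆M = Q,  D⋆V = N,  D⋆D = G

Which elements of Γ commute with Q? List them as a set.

{G, N, Q, S}

Compare row Q with column Q entry by entry.
N ⋆ Q = S = Q ⋆ N, so N commutes with Q.
V ⋆ Q = U but Q ⋆ V = M, so V does not.
Collecting the elements that commute with Q: C(Q) = {G, N, Q, S}.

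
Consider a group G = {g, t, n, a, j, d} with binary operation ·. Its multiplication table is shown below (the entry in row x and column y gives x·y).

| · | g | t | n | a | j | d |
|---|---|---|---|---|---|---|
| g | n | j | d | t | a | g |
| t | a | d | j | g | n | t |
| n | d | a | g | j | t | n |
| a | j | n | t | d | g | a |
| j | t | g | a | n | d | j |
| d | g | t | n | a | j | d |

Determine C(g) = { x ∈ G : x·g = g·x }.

Compare row g with column g entry by entry.
n·g = d = g·n, so n commutes with g.
t·g = a but g·t = j, so t does not.
Collecting the elements that commute with g: C(g) = {d, g, n}.
(Structurally, G here is isomorphic to the symmetric group S_3.)

{d, g, n}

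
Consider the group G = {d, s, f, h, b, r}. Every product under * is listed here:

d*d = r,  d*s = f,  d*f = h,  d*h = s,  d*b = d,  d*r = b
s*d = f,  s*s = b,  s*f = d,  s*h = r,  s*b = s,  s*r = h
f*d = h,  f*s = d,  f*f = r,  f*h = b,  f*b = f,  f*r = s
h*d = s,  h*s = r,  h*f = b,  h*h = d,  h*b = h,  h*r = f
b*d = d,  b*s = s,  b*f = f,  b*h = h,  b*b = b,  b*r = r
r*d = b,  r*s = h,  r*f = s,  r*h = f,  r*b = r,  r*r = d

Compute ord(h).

6

The identity element is b (its row matches the header).
h^1 = h
h^2 = h * h = d
h^3 = d * h = s
h^4 = s * h = r
h^5 = r * h = f
h^6 = f * h = b
The first power of h equal to the identity is h^6, so ord(h) = 6.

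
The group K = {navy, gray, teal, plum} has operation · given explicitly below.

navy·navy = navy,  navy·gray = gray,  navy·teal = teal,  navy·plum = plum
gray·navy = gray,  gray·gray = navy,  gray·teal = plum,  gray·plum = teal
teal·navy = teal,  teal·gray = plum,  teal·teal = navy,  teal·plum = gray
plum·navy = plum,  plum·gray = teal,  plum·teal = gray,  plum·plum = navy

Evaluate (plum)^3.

plum

plum^1 = plum
plum^2 = plum·plum = navy
plum^3 = navy·plum = plum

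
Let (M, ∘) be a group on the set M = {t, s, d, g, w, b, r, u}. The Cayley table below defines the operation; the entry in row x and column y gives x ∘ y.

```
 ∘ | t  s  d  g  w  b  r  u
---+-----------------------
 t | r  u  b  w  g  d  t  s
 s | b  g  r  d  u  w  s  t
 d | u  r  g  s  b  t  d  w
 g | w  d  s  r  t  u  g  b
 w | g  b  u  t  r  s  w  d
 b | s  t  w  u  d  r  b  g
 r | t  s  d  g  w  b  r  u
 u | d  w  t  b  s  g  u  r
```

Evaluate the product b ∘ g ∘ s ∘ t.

b ∘ g = u
u ∘ s = w
w ∘ t = g

g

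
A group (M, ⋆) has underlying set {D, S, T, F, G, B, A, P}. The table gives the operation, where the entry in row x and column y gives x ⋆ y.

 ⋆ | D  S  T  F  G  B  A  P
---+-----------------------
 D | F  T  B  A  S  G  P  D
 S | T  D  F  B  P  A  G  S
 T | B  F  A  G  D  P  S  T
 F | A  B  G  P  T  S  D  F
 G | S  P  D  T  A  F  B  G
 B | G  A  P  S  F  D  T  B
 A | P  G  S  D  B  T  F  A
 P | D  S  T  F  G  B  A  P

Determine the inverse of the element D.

A

First locate the identity: row P matches the header, so P is the identity.
Scan row D for P: D ⋆ A = P. Hence D^(-1) = A.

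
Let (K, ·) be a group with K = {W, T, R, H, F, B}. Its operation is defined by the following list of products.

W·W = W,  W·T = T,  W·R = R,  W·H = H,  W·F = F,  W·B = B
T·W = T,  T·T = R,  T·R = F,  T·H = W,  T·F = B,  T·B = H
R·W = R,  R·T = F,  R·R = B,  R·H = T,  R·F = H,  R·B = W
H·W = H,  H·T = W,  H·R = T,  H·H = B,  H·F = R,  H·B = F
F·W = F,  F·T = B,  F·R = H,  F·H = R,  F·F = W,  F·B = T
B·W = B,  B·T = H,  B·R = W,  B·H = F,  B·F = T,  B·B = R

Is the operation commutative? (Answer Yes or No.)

Yes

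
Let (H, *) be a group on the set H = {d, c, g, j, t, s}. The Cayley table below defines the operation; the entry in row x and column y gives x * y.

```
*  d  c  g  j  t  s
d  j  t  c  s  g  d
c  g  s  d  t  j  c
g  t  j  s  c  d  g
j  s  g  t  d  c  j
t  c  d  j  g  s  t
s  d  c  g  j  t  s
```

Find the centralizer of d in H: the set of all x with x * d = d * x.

Compare row d with column d entry by entry.
j * d = s = d * j, so j commutes with d.
g * d = t but d * g = c, so g does not.
Collecting the elements that commute with d: C(d) = {d, j, s}.

{d, j, s}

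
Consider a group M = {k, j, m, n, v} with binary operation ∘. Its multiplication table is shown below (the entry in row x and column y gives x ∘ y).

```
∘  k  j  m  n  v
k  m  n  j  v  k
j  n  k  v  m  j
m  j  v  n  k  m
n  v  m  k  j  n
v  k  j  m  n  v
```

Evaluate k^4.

n

k^1 = k
k^2 = k ∘ k = m
k^3 = m ∘ k = j
k^4 = j ∘ k = n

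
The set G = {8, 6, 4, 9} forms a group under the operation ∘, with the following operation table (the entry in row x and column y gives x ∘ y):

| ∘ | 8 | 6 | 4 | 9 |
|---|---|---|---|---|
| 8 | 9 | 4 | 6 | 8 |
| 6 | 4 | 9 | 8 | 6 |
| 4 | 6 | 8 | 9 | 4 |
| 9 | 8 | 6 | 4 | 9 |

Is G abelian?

Yes

Check whether the table is symmetric across its main diagonal.
Every entry (row x, col y) equals the entry (row y, col x), so G is abelian.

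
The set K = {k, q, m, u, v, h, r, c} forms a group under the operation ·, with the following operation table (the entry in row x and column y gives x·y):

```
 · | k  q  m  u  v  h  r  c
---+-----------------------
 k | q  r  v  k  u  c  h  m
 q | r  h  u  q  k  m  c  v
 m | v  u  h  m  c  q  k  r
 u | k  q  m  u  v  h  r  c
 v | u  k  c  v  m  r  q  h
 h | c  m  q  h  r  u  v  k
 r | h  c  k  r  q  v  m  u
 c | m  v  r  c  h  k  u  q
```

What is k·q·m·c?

m

k·q = r
r·m = k
k·c = m
(Structurally, K here is isomorphic to the cyclic group Z_8.)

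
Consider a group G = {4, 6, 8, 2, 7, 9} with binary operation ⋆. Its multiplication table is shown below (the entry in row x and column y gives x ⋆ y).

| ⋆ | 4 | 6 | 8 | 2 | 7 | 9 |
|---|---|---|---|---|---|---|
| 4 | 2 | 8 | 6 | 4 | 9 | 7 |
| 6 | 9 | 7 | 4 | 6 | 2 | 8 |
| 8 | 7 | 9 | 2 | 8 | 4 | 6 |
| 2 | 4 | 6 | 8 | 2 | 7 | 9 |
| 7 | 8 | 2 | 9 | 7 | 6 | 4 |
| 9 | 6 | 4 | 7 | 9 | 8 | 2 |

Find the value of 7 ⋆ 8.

9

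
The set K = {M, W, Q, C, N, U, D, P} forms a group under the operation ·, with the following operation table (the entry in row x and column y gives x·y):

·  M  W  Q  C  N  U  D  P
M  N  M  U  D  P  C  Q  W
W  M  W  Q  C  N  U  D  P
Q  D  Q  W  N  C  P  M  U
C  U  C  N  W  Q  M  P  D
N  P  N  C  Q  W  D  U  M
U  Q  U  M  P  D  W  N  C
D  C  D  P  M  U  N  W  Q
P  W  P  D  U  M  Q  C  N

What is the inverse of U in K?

First locate the identity: row W matches the header, so W is the identity.
Scan row U for W: U·U = W. Hence U^(-1) = U.

U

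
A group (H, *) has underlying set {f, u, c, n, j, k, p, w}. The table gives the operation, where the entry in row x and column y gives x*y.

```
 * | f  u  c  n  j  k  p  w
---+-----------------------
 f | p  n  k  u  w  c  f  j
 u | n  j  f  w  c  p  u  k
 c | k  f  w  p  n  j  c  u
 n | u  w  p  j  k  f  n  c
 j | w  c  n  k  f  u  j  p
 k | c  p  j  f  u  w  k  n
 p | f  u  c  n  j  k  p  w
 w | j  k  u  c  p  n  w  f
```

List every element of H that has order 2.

Identity is p. Compute the order of each non-identity element by repeated multiplication:
  f: f → p  (order 2)
  u: u → j → c → f → n → w → k → p  (order 8)
  c: c → w → u → f → k → j → n → p  (order 8)
  n: n → j → k → f → u → w → c → p  (order 8)
  j: j → f → w → p  (order 4)
  k: k → w → n → f → c → j → u → p  (order 8)
  w: w → f → j → p  (order 4)
Elements of order 2: {f}.

{f}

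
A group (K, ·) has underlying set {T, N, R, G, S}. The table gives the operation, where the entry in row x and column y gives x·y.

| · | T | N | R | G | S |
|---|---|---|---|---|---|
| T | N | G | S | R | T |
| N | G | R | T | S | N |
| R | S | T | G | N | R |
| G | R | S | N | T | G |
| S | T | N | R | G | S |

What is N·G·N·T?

N·G = S
S·N = N
N·T = G

G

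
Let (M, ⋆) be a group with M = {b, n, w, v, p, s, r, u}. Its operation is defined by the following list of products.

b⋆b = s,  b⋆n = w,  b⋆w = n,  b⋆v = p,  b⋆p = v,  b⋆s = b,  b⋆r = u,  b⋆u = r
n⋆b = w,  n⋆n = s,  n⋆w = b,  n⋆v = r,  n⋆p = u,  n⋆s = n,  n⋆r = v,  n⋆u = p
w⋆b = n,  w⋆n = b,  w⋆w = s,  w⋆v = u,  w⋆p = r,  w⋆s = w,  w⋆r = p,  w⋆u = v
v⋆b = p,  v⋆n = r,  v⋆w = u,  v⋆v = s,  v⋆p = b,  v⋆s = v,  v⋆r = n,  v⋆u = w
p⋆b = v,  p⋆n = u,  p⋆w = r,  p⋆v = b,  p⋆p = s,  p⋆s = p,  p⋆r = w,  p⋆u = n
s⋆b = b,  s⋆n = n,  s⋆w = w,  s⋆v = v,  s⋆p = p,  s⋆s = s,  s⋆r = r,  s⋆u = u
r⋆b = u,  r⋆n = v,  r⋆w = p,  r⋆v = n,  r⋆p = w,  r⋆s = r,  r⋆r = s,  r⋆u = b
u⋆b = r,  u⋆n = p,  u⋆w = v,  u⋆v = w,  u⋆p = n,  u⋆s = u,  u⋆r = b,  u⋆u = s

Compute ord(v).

2

The identity element is s (its row matches the header).
v^1 = v
v^2 = v ⋆ v = s
The first power of v equal to the identity is v^2, so ord(v) = 2.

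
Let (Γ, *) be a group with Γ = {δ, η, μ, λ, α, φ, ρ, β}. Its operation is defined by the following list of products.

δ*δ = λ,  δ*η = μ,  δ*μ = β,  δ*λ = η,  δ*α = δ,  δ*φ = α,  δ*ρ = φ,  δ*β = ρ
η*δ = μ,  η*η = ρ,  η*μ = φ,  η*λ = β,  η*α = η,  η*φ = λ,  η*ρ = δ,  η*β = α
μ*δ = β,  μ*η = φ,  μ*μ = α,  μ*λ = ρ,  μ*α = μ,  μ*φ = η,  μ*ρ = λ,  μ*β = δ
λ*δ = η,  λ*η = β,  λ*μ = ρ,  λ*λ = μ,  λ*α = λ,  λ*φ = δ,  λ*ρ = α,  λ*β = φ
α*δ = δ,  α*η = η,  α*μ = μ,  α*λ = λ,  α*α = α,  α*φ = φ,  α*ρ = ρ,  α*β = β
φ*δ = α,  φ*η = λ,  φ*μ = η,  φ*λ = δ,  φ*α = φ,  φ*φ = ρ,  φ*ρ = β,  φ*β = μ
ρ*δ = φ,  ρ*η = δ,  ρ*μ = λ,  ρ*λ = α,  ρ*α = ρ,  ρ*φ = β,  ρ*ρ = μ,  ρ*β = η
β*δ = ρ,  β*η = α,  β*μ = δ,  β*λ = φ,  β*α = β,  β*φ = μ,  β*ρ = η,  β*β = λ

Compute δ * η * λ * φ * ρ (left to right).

η

δ * η = μ
μ * λ = ρ
ρ * φ = β
β * ρ = η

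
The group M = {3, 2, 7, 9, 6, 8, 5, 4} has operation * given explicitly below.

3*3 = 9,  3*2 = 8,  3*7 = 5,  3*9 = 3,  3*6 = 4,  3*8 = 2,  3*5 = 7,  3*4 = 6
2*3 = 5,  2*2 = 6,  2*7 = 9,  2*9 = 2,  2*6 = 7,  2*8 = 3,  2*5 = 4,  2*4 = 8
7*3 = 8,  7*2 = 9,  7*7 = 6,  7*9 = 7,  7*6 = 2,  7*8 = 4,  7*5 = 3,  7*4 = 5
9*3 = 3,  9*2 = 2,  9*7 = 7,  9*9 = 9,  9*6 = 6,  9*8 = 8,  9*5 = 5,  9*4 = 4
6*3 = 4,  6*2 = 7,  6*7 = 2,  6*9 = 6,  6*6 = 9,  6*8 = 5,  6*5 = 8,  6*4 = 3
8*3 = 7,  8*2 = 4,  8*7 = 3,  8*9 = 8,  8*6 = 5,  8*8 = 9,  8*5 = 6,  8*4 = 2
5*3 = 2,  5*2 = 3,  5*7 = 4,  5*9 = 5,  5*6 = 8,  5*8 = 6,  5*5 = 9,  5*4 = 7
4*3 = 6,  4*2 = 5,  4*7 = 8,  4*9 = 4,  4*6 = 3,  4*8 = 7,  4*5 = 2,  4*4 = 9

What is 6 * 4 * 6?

4

6 * 4 = 3
3 * 6 = 4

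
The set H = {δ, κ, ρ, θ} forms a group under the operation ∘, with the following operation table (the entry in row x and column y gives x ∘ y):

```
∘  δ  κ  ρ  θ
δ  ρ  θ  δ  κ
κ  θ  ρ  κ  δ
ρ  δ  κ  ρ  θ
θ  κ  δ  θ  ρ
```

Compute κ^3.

κ

κ^1 = κ
κ^2 = κ ∘ κ = ρ
κ^3 = ρ ∘ κ = κ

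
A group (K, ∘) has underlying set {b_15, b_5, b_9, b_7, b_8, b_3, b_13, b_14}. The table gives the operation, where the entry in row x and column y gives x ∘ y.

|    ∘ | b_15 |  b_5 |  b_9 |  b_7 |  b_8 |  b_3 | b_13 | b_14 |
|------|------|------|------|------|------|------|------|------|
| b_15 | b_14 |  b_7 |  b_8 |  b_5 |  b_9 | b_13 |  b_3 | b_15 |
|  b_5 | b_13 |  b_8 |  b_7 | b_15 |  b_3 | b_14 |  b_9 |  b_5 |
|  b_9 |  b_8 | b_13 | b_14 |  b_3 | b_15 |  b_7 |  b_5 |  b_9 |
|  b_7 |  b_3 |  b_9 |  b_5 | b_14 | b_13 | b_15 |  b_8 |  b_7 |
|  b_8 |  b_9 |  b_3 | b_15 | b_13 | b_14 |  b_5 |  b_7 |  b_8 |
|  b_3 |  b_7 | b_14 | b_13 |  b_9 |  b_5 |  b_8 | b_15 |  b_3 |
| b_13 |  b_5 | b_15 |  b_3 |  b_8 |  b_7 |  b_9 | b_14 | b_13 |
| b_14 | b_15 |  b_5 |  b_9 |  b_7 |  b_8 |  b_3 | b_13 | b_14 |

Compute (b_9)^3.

b_9^1 = b_9
b_9^2 = b_9 ∘ b_9 = b_14
b_9^3 = b_14 ∘ b_9 = b_9

b_9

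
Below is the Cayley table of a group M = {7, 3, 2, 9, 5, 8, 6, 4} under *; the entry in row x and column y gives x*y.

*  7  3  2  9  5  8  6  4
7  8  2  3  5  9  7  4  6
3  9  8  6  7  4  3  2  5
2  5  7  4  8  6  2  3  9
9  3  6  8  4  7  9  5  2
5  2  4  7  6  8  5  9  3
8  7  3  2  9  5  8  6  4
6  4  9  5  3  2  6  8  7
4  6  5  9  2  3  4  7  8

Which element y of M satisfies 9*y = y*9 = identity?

First locate the identity: row 8 matches the header, so 8 is the identity.
Scan row 9 for 8: 9*2 = 8. Hence 9^(-1) = 2.
(Structurally, M here is isomorphic to the dihedral group D_4.)

2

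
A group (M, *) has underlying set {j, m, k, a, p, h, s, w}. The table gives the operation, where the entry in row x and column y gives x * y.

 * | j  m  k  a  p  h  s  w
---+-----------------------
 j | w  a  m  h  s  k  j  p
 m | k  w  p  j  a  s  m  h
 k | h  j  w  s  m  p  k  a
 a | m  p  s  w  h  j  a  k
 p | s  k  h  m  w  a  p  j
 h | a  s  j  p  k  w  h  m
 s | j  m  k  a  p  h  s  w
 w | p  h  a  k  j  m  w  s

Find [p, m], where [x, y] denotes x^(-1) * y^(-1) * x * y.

Identity is s; from the table p^(-1) = j and m^(-1) = h.
j * h = k
k * p = m
m * m = w
(Structurally, M here is isomorphic to the quaternion group Q_8.)

w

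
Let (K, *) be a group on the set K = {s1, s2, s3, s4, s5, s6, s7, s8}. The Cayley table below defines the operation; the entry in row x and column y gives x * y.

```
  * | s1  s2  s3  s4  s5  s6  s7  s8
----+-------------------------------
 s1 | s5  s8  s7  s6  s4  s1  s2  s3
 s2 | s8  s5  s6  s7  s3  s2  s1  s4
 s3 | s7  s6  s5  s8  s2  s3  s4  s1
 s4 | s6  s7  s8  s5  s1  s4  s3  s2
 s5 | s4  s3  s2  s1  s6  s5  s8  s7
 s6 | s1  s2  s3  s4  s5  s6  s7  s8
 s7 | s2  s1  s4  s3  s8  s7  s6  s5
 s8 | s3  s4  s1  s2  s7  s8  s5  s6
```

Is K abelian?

Check whether the table is symmetric across its main diagonal.
Every entry (row x, col y) equals the entry (row y, col x), so K is abelian.
(In fact K ≅ Z_2 x Z_4.)

Yes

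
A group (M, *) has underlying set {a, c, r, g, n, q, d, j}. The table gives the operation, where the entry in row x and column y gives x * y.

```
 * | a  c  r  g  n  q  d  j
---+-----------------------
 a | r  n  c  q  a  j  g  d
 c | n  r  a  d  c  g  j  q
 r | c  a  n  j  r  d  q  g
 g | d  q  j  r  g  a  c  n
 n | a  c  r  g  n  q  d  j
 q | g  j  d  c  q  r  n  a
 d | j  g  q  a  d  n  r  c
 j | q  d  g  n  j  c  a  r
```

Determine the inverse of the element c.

a

First locate the identity: row n matches the header, so n is the identity.
Scan row c for n: c * a = n. Hence c^(-1) = a.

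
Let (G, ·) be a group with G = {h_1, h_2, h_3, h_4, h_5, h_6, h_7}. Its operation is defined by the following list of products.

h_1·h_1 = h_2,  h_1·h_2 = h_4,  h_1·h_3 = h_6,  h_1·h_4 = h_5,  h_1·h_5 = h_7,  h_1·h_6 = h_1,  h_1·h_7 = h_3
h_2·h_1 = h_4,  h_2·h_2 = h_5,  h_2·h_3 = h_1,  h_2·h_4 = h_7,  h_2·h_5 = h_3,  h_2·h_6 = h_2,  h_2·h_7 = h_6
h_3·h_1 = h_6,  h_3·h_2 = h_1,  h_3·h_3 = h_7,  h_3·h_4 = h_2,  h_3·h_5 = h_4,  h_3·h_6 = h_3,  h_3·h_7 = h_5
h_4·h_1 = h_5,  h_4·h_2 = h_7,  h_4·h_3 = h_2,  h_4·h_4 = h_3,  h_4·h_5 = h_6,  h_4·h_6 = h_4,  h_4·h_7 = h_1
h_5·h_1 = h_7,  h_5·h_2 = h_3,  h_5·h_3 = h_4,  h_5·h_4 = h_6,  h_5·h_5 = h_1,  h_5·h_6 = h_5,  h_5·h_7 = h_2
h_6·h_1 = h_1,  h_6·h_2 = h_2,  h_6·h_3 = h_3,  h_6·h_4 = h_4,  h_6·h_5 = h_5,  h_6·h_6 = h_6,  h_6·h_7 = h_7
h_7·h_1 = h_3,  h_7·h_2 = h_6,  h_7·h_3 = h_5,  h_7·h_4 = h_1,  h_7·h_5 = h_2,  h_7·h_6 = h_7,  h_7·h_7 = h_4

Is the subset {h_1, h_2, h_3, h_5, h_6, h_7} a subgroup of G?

No

h_2·h_1 = h_4, which is not in {h_1, h_2, h_3, h_5, h_6, h_7}.
The subset is not closed under ·, so it is not a subgroup.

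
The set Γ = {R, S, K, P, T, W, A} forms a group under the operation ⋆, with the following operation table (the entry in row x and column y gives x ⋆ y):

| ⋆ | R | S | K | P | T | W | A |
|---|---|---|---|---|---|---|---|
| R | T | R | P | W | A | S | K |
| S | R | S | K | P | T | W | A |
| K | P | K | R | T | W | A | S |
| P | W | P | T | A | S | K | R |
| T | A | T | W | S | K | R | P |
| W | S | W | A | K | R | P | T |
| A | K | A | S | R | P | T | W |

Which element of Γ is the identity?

S

The identity e satisfies e ⋆ x = x for all x, so its row in the table reproduces the column headers.
Row S reads: R, S, K, P, T, W, A — exactly the header order. So S is the identity.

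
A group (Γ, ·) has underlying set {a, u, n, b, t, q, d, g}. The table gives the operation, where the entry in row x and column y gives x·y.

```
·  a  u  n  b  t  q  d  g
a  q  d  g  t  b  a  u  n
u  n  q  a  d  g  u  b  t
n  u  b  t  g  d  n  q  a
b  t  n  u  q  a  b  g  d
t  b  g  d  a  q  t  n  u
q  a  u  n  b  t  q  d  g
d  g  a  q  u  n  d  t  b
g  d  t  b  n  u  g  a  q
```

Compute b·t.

a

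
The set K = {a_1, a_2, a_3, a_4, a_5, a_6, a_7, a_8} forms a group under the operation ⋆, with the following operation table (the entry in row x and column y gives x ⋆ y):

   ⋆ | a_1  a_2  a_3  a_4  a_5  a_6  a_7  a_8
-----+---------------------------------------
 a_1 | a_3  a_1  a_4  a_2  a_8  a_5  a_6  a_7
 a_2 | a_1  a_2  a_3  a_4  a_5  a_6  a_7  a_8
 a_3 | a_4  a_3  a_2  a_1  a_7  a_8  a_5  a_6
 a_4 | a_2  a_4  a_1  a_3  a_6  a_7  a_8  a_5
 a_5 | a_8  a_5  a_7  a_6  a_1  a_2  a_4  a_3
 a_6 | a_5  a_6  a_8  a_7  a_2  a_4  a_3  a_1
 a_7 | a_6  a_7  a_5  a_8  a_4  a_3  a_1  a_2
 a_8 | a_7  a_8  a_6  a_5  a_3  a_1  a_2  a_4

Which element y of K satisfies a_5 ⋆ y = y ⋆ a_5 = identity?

a_6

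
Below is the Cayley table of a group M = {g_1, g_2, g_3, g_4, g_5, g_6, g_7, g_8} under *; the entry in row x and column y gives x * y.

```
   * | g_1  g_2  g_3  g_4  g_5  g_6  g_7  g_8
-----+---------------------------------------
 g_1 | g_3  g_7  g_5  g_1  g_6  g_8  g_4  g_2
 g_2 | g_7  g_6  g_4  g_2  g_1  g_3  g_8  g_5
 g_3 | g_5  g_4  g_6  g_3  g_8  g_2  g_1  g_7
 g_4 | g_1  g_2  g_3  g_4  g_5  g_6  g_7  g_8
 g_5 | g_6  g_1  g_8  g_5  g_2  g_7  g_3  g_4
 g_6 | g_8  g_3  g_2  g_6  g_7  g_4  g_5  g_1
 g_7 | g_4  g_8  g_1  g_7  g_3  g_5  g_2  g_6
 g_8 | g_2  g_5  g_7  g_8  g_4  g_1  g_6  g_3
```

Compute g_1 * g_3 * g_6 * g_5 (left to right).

g_3

g_1 * g_3 = g_5
g_5 * g_6 = g_7
g_7 * g_5 = g_3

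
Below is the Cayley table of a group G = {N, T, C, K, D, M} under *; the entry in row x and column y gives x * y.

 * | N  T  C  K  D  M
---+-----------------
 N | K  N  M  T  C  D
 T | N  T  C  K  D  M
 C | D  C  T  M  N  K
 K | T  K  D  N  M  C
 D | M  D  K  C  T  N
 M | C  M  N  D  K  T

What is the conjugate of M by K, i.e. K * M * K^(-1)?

The identity is T. In row K, the entry T sits in column N, so K^(-1) = N.
K * M = C
C * N = D

D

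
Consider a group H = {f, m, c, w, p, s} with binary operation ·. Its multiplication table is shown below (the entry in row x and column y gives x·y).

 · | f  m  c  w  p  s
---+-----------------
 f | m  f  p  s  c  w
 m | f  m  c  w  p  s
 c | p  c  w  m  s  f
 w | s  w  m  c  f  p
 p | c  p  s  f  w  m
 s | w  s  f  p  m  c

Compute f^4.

f^1 = f
f^2 = f·f = m
f^3 = m·f = f
f^4 = f·f = m

m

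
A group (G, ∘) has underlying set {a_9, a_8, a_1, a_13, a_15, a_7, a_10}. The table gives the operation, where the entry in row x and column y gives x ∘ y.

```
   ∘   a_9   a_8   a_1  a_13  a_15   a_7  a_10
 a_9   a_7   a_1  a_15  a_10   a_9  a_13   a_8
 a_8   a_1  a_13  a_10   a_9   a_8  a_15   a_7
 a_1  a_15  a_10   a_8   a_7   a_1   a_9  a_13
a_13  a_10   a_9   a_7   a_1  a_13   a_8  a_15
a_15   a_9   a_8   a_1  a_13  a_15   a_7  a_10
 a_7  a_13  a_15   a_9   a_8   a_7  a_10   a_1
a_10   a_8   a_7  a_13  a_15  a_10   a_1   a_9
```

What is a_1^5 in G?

a_1^1 = a_1
a_1^2 = a_1 ∘ a_1 = a_8
a_1^3 = a_8 ∘ a_1 = a_10
a_1^4 = a_10 ∘ a_1 = a_13
a_1^5 = a_13 ∘ a_1 = a_7
(Structurally, G here is isomorphic to the cyclic group Z_7.)

a_7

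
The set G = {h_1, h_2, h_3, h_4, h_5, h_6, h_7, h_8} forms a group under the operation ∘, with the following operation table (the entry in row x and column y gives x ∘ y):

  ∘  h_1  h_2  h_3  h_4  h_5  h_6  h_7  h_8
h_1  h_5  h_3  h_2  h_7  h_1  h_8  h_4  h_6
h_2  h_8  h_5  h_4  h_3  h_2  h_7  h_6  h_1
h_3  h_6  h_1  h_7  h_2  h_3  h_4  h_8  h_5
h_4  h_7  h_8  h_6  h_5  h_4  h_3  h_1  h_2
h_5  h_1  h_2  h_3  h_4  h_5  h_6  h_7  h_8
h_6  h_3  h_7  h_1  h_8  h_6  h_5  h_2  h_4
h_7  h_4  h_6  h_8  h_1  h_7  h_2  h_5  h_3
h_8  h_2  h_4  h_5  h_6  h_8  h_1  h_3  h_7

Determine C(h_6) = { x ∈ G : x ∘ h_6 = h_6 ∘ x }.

Compare row h_6 with column h_6 entry by entry.
h_7 ∘ h_6 = h_2 = h_6 ∘ h_7, so h_7 commutes with h_6.
h_8 ∘ h_6 = h_1 but h_6 ∘ h_8 = h_4, so h_8 does not.
Collecting the elements that commute with h_6: C(h_6) = {h_2, h_5, h_6, h_7}.

{h_2, h_5, h_6, h_7}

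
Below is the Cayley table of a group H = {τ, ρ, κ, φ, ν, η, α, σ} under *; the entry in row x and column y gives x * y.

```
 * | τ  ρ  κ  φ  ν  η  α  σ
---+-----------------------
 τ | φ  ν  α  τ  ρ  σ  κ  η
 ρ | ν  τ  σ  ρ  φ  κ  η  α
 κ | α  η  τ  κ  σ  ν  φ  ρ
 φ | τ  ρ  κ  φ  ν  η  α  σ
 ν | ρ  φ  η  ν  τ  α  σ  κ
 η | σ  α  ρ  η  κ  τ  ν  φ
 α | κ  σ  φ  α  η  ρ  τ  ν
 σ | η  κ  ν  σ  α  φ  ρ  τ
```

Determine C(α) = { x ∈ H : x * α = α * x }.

Compare row α with column α entry by entry.
κ * α = φ = α * κ, so κ commutes with α.
ν * α = σ but α * ν = η, so ν does not.
Collecting the elements that commute with α: C(α) = {α, κ, τ, φ}.

{α, κ, τ, φ}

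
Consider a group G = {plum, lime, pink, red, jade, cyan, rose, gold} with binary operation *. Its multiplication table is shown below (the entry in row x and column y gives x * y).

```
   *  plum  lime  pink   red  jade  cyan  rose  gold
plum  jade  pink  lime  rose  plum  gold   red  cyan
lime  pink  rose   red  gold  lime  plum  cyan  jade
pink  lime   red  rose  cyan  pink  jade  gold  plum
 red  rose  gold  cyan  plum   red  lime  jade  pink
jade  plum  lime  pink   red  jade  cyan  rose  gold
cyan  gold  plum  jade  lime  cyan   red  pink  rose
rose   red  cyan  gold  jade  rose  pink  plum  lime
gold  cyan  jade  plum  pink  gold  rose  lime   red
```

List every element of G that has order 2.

Identity is jade. Compute the order of each non-identity element by repeated multiplication:
  plum: plum → jade  (order 2)
  lime: lime → rose → cyan → plum → pink → red → gold → jade  (order 8)
  pink: pink → rose → gold → plum → lime → red → cyan → jade  (order 8)
  red: red → plum → rose → jade  (order 4)
  cyan: cyan → red → lime → plum → gold → rose → pink → jade  (order 8)
  rose: rose → plum → red → jade  (order 4)
  gold: gold → red → pink → plum → cyan → rose → lime → jade  (order 8)
Elements of order 2: {plum}.

{plum}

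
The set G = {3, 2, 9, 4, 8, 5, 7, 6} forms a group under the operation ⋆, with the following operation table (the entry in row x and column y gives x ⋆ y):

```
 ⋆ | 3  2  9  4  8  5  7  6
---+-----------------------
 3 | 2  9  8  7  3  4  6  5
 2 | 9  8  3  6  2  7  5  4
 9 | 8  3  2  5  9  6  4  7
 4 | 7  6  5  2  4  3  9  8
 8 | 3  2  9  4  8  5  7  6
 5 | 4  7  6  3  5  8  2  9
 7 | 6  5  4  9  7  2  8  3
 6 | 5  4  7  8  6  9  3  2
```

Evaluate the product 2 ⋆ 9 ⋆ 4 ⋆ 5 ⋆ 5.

2 ⋆ 9 = 3
3 ⋆ 4 = 7
7 ⋆ 5 = 2
2 ⋆ 5 = 7

7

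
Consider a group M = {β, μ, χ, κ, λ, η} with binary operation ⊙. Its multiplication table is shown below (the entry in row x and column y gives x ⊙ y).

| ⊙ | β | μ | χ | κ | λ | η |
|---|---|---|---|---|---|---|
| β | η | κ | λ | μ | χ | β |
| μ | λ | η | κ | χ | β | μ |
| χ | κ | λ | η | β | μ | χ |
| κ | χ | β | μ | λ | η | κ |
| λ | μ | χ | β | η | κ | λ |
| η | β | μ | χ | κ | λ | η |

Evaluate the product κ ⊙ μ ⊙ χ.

λ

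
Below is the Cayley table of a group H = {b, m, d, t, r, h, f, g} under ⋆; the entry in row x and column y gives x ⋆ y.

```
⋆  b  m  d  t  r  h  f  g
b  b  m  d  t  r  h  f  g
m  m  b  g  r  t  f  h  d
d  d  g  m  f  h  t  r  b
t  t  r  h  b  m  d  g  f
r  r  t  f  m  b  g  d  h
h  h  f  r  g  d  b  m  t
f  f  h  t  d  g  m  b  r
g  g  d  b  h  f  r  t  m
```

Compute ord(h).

2

The identity element is b (its row matches the header).
h^1 = h
h^2 = h ⋆ h = b
The first power of h equal to the identity is h^2, so ord(h) = 2.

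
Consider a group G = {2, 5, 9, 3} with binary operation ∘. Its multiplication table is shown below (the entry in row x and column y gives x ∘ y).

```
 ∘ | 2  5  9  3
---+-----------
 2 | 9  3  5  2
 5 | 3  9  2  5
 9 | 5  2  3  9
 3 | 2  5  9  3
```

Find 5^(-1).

First locate the identity: row 3 matches the header, so 3 is the identity.
Scan row 5 for 3: 5 ∘ 2 = 3. Hence 5^(-1) = 2.

2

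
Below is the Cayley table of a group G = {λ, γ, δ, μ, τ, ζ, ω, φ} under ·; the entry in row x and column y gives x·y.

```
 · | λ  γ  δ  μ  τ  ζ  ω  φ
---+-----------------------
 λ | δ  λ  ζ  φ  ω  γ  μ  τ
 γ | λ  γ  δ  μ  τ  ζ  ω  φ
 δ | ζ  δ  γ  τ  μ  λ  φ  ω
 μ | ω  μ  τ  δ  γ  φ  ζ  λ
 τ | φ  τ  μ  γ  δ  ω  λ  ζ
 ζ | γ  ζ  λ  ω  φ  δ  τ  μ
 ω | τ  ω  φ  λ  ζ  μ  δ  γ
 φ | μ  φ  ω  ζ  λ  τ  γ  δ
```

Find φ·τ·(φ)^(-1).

μ

The identity is γ. In row φ, the entry γ sits in column ω, so φ^(-1) = ω.
φ·τ = λ
λ·ω = μ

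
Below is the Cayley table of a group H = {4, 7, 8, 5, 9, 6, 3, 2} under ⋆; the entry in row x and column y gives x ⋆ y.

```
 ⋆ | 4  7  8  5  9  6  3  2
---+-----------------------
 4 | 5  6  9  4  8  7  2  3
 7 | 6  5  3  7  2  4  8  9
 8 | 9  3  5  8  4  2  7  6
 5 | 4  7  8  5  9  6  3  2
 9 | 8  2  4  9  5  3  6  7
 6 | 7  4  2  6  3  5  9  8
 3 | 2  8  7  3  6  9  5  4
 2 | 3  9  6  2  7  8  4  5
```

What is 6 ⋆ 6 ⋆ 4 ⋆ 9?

6 ⋆ 6 = 5
5 ⋆ 4 = 4
4 ⋆ 9 = 8

8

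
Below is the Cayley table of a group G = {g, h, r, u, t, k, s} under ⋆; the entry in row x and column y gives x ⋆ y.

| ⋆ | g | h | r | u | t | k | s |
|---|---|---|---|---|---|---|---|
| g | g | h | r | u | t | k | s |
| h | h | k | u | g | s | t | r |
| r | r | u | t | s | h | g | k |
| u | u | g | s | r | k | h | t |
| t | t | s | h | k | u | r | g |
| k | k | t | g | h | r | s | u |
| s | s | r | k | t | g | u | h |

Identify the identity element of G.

The identity e satisfies e ⋆ x = x for all x, so its row in the table reproduces the column headers.
Row g reads: g, h, r, u, t, k, s — exactly the header order. So g is the identity.

g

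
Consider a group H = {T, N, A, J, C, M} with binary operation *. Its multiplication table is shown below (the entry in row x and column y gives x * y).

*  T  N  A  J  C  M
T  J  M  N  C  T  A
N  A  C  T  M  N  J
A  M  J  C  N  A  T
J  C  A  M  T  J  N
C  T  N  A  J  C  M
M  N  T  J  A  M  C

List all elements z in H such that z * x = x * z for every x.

{C}

An element z is central iff its row equals its column in the table.
For N: N * J = M ≠ A = J * N, so N ∉ Z.
Checking each element this way leaves Z(H) = {C}.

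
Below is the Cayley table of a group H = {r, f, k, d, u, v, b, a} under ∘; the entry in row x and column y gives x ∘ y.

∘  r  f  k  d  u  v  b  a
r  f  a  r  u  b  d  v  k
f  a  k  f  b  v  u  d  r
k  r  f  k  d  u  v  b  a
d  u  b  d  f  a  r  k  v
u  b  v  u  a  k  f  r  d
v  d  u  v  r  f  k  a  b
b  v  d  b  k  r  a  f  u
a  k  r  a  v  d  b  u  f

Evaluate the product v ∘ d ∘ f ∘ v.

b

v ∘ d = r
r ∘ f = a
a ∘ v = b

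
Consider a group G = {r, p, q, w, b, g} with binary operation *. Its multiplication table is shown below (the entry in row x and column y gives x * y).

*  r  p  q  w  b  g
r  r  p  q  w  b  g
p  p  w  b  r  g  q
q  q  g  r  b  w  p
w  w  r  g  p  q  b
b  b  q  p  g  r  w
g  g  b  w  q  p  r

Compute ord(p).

3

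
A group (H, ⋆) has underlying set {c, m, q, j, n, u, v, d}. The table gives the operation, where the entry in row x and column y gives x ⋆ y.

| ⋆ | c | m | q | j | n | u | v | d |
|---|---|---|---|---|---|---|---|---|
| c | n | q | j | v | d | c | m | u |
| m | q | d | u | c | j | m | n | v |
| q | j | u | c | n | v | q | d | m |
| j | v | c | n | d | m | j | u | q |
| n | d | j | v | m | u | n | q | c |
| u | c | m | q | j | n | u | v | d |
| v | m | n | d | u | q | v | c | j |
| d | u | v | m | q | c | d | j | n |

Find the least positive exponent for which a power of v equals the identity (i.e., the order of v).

8

The identity element is u (its row matches the header).
v^1 = v
v^2 = v ⋆ v = c
v^3 = c ⋆ v = m
v^4 = m ⋆ v = n
v^5 = n ⋆ v = q
v^6 = q ⋆ v = d
v^7 = d ⋆ v = j
v^8 = j ⋆ v = u
The first power of v equal to the identity is v^8, so ord(v) = 8.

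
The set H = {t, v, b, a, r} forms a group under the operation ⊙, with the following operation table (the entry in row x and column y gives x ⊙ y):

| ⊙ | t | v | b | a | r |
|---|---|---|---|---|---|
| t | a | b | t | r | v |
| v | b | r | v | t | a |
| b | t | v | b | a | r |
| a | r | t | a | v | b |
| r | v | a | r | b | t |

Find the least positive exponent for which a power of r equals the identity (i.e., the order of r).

5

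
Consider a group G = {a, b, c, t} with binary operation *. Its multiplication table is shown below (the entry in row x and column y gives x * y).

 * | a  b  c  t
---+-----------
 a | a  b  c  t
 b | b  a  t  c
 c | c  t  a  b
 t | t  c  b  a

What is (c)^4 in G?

c^1 = c
c^2 = c * c = a
c^3 = a * c = c
c^4 = c * c = a

a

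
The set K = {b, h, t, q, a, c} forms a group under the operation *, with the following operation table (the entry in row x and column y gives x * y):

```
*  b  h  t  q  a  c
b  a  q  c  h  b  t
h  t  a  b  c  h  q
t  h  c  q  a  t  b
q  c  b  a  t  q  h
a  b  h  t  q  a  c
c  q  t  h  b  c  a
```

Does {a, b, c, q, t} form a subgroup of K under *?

q * c = h, which is not in {a, b, c, q, t}.
The subset is not closed under *, so it is not a subgroup.

No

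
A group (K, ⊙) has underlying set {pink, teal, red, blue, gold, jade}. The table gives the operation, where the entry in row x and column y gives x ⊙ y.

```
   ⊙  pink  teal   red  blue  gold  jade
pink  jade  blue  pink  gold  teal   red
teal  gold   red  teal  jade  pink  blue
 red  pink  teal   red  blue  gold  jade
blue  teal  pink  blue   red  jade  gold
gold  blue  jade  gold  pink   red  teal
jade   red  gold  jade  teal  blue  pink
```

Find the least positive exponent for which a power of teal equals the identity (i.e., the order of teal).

The identity element is red (its row matches the header).
teal^1 = teal
teal^2 = teal ⊙ teal = red
The first power of teal equal to the identity is teal^2, so ord(teal) = 2.

2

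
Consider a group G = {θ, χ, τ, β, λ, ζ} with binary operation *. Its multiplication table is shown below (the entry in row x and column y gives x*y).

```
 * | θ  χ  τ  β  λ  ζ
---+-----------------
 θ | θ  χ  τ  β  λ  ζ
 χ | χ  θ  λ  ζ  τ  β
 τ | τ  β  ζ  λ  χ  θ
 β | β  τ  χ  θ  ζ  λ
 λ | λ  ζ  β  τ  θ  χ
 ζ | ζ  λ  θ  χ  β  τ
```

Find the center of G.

{θ}

An element z is central iff its row equals its column in the table.
For λ: λ*τ = β ≠ χ = τ*λ, so λ ∉ Z.
Checking each element this way leaves Z(G) = {θ}.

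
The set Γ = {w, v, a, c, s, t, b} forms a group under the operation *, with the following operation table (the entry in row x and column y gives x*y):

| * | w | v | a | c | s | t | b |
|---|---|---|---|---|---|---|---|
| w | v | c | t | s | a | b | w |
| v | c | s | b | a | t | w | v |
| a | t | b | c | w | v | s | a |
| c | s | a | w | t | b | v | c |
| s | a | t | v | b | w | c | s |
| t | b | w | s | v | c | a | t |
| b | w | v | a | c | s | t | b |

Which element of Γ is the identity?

The identity e satisfies e*x = x for all x, so its row in the table reproduces the column headers.
Row b reads: w, v, a, c, s, t, b — exactly the header order. So b is the identity.
(Structurally, Γ here is isomorphic to the cyclic group Z_7.)

b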